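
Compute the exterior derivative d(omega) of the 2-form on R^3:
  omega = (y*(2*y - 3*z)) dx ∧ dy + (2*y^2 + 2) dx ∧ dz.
d(omega) = (-7*y) dx ∧ dy ∧ dz

For a 2-form omega = sum_{i<j} g_{ij} dx_i ∧ dx_j, the exterior derivative is
  d(omega) = sum_{i<j} d(g_{ij}) ∧ dx_i ∧ dx_j = sum_{i<j, k} (∂g_{ij}/∂x_k) dx_k ∧ dx_i ∧ dx_j.
Expand each term, using dx_k ∧ dx_i ∧ dx_j = sgn(permutation) dx_{(a)} ∧ dx_{(b)} ∧ dx_{(c)} with (a < b < c) sorted:
  d(y*(2*y - 3*z)) includes (∂/∂z)(y*(2*y - 3*z)) dz = (-3*y) dz, which multiplied by dx ∧ dy gives (-3*y) dx ∧ dy ∧ dz
  d(2*y^2 + 2) includes (∂/∂y)(2*y^2 + 2) dy = (4*y) dy, which multiplied by dx ∧ dz gives (-4*y) dx ∧ dy ∧ dz
Collecting like 3-forms: d(omega) = (-7*y) dx ∧ dy ∧ dz.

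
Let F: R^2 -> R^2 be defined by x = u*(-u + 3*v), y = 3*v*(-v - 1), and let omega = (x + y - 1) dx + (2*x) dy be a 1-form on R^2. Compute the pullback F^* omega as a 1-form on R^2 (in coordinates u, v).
F^* omega = (2*u^3 - 9*u^2*v + 15*u*v^2 + 6*u*v + 2*u - 9*v^3 - 9*v^2 - 3*v) du + (3*u*(-u^2 + 7*u*v + 2*u - 15*v^2 - 9*v - 1)) dv

Using F^*(f dg) = (f ∘ F) d(g ∘ F), substitute each coordinate x_i by F_i(u, v) in f_i, and replace dx_i by d F_i = (∂F_i/∂u) du + (∂F_i/∂v) dv.
  For the x component: f_1(F) = -u^2 + 3*u*v - 3*v^2 - 3*v - 1; d F_1 = (-2*u + 3*v) du + (3*u) dv
  For the y component: f_2(F) = 2*u*(-u + 3*v); d F_2 = (0) du + (-6*v - 3) dv
Combining and collecting du, dv coefficients:
  coeff of du: 2*u^3 - 9*u^2*v + 15*u*v^2 + 6*u*v + 2*u - 9*v^3 - 9*v^2 - 3*v
  coeff of dv: 3*u*(-u^2 + 7*u*v + 2*u - 15*v^2 - 9*v - 1)
F^* omega = (2*u^3 - 9*u^2*v + 15*u*v^2 + 6*u*v + 2*u - 9*v^3 - 9*v^2 - 3*v) du + (3*u*(-u^2 + 7*u*v + 2*u - 15*v^2 - 9*v - 1)) dv.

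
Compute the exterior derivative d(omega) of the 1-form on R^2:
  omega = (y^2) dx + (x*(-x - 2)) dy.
d(omega) = (-2*x - 2*y - 2) dx ∧ dy

For a 1-form omega = sum_i f_i dx_i, the exterior derivative is
  d(omega) = sum_{i < j} (∂f_j/∂x_i - ∂f_i/∂x_j) dx_i ∧ dx_j.
  coefficient of dx ∧ dy: ∂f_2/∂x - ∂f_1/∂y = ∂(x*(-x - 2))/∂x - ∂(y^2)/∂y = -2*x - 2*y - 2
Assembling: d(omega) = (-2*x - 2*y - 2) dx ∧ dy.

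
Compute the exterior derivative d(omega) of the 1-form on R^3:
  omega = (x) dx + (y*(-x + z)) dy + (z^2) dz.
d(omega) = (-y) dx ∧ dy + (-y) dy ∧ dz

For a 1-form omega = sum_i f_i dx_i, the exterior derivative is
  d(omega) = sum_{i < j} (∂f_j/∂x_i - ∂f_i/∂x_j) dx_i ∧ dx_j.
  coefficient of dx ∧ dy: ∂f_2/∂x - ∂f_1/∂y = ∂(y*(-x + z))/∂x - ∂(x)/∂y = -y
  coefficient of dy ∧ dz: ∂f_3/∂y - ∂f_2/∂z = ∂(z^2)/∂y - ∂(y*(-x + z))/∂z = -y
Assembling: d(omega) = (-y) dx ∧ dy + (-y) dy ∧ dz.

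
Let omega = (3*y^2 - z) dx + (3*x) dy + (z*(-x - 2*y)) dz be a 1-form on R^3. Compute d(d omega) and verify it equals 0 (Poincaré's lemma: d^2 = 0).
d(d omega) = 0

Step 1: d omega = sum_{i<j} (∂f_j/∂x_i - ∂f_i/∂x_j) dx_i ∧ dx_j:
  coeff of dx ∧ dy: 3 - 6*y
  coeff of dx ∧ dz: 1 - z
  coeff of dy ∧ dz: -2*z
Step 2: Apply d again to each 2-form coefficient. The only possible 3-form in R^3 is dx ∧ dy ∧ dz, with coefficient
  ∂(coeff of dy∧dz)/∂x - ∂(coeff of dx∧dz)/∂y + ∂(coeff of dx∧dy)/∂z
  = ∂/∂x (-2*z) - ∂/∂y (1 - z) + ∂/∂z (3 - 6*y).
Each of these terms simplifies to sums of mixed partials that cancel in pairs. The result is 0 (by equality of mixed partials for smooth functions — Schwarz / Clairaut).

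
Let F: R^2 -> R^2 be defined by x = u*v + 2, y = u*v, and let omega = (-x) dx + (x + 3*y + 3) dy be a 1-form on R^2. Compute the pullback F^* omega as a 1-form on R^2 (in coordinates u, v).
F^* omega = (3*v*(u*v + 1)) du + (3*u*(u*v + 1)) dv

Using F^*(f dg) = (f ∘ F) d(g ∘ F), substitute each coordinate x_i by F_i(u, v) in f_i, and replace dx_i by d F_i = (∂F_i/∂u) du + (∂F_i/∂v) dv.
  For the x component: f_1(F) = -u*v - 2; d F_1 = (v) du + (u) dv
  For the y component: f_2(F) = 4*u*v + 5; d F_2 = (v) du + (u) dv
Combining and collecting du, dv coefficients:
  coeff of du: 3*v*(u*v + 1)
  coeff of dv: 3*u*(u*v + 1)
F^* omega = (3*v*(u*v + 1)) du + (3*u*(u*v + 1)) dv.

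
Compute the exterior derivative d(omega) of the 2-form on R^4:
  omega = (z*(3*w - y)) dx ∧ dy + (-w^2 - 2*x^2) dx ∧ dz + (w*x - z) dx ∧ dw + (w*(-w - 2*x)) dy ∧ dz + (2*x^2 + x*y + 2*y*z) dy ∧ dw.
d(omega) = (w - y) dx ∧ dy ∧ dz + (4*x + y + 3*z) dx ∧ dy ∧ dw + (1 - 2*w) dx ∧ dz ∧ dw + (-2*w - 2*x - 2*y) dy ∧ dz ∧ dw

For a 2-form omega = sum_{i<j} g_{ij} dx_i ∧ dx_j, the exterior derivative is
  d(omega) = sum_{i<j} d(g_{ij}) ∧ dx_i ∧ dx_j = sum_{i<j, k} (∂g_{ij}/∂x_k) dx_k ∧ dx_i ∧ dx_j.
Expand each term, using dx_k ∧ dx_i ∧ dx_j = sgn(permutation) dx_{(a)} ∧ dx_{(b)} ∧ dx_{(c)} with (a < b < c) sorted:
  d(z*(3*w - y)) includes (∂/∂z)(z*(3*w - y)) dz = (3*w - y) dz, which multiplied by dx ∧ dy gives (3*w - y) dx ∧ dy ∧ dz
  d(z*(3*w - y)) includes (∂/∂w)(z*(3*w - y)) dw = (3*z) dw, which multiplied by dx ∧ dy gives (3*z) dx ∧ dy ∧ dw
  d(-w^2 - 2*x^2) includes (∂/∂w)(-w^2 - 2*x^2) dw = (-2*w) dw, which multiplied by dx ∧ dz gives (-2*w) dx ∧ dz ∧ dw
  d(w*x - z) includes (∂/∂z)(w*x - z) dz = (-1) dz, which multiplied by dx ∧ dw gives (1) dx ∧ dz ∧ dw
  d(w*(-w - 2*x)) includes (∂/∂x)(w*(-w - 2*x)) dx = (-2*w) dx, which multiplied by dy ∧ dz gives (-2*w) dx ∧ dy ∧ dz
  d(w*(-w - 2*x)) includes (∂/∂w)(w*(-w - 2*x)) dw = (-2*w - 2*x) dw, which multiplied by dy ∧ dz gives (-2*w - 2*x) dy ∧ dz ∧ dw
  d(2*x^2 + x*y + 2*y*z) includes (∂/∂x)(2*x^2 + x*y + 2*y*z) dx = (4*x + y) dx, which multiplied by dy ∧ dw gives (4*x + y) dx ∧ dy ∧ dw
  d(2*x^2 + x*y + 2*y*z) includes (∂/∂z)(2*x^2 + x*y + 2*y*z) dz = (2*y) dz, which multiplied by dy ∧ dw gives (-2*y) dy ∧ dz ∧ dw
Collecting like 3-forms: d(omega) = (w - y) dx ∧ dy ∧ dz + (4*x + y + 3*z) dx ∧ dy ∧ dw + (1 - 2*w) dx ∧ dz ∧ dw + (-2*w - 2*x - 2*y) dy ∧ dz ∧ dw.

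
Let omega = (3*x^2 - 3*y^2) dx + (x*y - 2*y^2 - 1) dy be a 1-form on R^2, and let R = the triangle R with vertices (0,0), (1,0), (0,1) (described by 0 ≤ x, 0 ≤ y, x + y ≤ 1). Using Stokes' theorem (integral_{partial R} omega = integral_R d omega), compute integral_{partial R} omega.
integral_(partial R) omega = 7/6

Stokes: integral_partial_R omega = integral_R d omega with d omega = (∂Q/∂x - ∂P/∂y) dx ∧ dy.
  ∂Q/∂x = y
  ∂P/∂y = -6*y
  integrand = ∂Q/∂x - ∂P/∂y = 7*y.
Integrating over R: integral_0^1 integral_0^{1-x} (7*y) dy dx = 7/6.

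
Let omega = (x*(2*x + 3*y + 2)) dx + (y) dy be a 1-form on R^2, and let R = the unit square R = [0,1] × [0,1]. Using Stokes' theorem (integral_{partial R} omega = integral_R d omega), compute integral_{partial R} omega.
integral_(partial R) omega = -3/2

Stokes: integral_partial_R omega = integral_R d omega with d omega = (∂Q/∂x - ∂P/∂y) dx ∧ dy.
  ∂Q/∂x = 0
  ∂P/∂y = 3*x
  integrand = ∂Q/∂x - ∂P/∂y = -3*x.
Integrating over R: integral_0^1 integral_0^1 (-3*x) dx dy = -3/2.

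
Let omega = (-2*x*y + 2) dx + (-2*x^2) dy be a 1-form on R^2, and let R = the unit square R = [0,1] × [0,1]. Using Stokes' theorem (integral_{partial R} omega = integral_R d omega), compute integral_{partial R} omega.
integral_(partial R) omega = -1

Stokes: integral_partial_R omega = integral_R d omega with d omega = (∂Q/∂x - ∂P/∂y) dx ∧ dy.
  ∂Q/∂x = -4*x
  ∂P/∂y = -2*x
  integrand = ∂Q/∂x - ∂P/∂y = -2*x.
Integrating over R: integral_0^1 integral_0^1 (-2*x) dx dy = -1.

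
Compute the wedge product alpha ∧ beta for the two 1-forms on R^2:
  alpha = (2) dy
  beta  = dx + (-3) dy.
alpha ∧ beta = (-2) dx ∧ dy

Distribute the wedge, using dx_i ∧ dx_j = -dx_j ∧ dx_i and dx_i ∧ dx_i = 0. For each pair (i, j) with i < j, the coefficient of dx_i ∧ dx_j in alpha ∧ beta is (alpha_i * beta_j - alpha_j * beta_i). Collecting: alpha ∧ beta = (-2) dx ∧ dy.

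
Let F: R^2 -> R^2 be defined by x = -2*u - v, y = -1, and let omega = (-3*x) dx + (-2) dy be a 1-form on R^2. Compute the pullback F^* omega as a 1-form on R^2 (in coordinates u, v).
F^* omega = (-12*u - 6*v) du + (-6*u - 3*v) dv

Using F^*(f dg) = (f ∘ F) d(g ∘ F), substitute each coordinate x_i by F_i(u, v) in f_i, and replace dx_i by d F_i = (∂F_i/∂u) du + (∂F_i/∂v) dv.
  For the x component: f_1(F) = 6*u + 3*v; d F_1 = (-2) du + (-1) dv
  For the y component: f_2(F) = -2; d F_2 = (0) du + (0) dv
Combining and collecting du, dv coefficients:
  coeff of du: -12*u - 6*v
  coeff of dv: -6*u - 3*v
F^* omega = (-12*u - 6*v) du + (-6*u - 3*v) dv.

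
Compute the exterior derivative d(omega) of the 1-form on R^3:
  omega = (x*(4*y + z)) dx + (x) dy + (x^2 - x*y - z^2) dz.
d(omega) = (1 - 4*x) dx ∧ dy + (x - y) dx ∧ dz + (-x) dy ∧ dz

For a 1-form omega = sum_i f_i dx_i, the exterior derivative is
  d(omega) = sum_{i < j} (∂f_j/∂x_i - ∂f_i/∂x_j) dx_i ∧ dx_j.
  coefficient of dx ∧ dy: ∂f_2/∂x - ∂f_1/∂y = ∂(x)/∂x - ∂(x*(4*y + z))/∂y = 1 - 4*x
  coefficient of dx ∧ dz: ∂f_3/∂x - ∂f_1/∂z = ∂(x^2 - x*y - z^2)/∂x - ∂(x*(4*y + z))/∂z = x - y
  coefficient of dy ∧ dz: ∂f_3/∂y - ∂f_2/∂z = ∂(x^2 - x*y - z^2)/∂y - ∂(x)/∂z = -x
Assembling: d(omega) = (1 - 4*x) dx ∧ dy + (x - y) dx ∧ dz + (-x) dy ∧ dz.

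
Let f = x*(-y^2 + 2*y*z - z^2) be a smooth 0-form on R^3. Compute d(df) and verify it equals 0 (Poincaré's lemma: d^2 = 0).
d(df) = 0

Step 1: df = sum_i (∂f/∂x_i) dx_i = (-y^2 + 2*y*z - z^2) dx + (2*x*(-y + z)) dy + (2*x*(y - z)) dz.
Step 2: Apply d again. Using the 1-form formula, the coefficient of dx ∧ dy in d(df) is ∂^2 f/∂x ∂y - ∂^2 f/∂y ∂x = (-2*y + 2*z) - (-2*y + 2*z) = 0 (equality of mixed partials for smooth f).
Similarly for dx ∧ dz and dy ∧ dz — all coefficients vanish. So d(df) = 0.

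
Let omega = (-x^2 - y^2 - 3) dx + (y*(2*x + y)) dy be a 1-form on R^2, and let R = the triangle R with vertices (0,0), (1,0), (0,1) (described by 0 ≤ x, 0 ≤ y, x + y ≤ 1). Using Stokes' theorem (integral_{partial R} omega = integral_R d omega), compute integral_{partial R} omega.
integral_(partial R) omega = 2/3

Stokes: integral_partial_R omega = integral_R d omega with d omega = (∂Q/∂x - ∂P/∂y) dx ∧ dy.
  ∂Q/∂x = 2*y
  ∂P/∂y = -2*y
  integrand = ∂Q/∂x - ∂P/∂y = 4*y.
Integrating over R: integral_0^1 integral_0^{1-x} (4*y) dy dx = 2/3.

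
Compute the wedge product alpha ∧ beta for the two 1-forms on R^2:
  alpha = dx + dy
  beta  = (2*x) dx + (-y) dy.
alpha ∧ beta = (-2*x - y) dx ∧ dy

Distribute the wedge, using dx_i ∧ dx_j = -dx_j ∧ dx_i and dx_i ∧ dx_i = 0. For each pair (i, j) with i < j, the coefficient of dx_i ∧ dx_j in alpha ∧ beta is (alpha_i * beta_j - alpha_j * beta_i). Collecting: alpha ∧ beta = (-2*x - y) dx ∧ dy.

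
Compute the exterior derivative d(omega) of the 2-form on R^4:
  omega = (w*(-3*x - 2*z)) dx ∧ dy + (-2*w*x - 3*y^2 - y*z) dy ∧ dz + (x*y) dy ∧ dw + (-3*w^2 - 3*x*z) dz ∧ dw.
d(omega) = (-4*w) dx ∧ dy ∧ dz + (-3*x + y - 2*z) dx ∧ dy ∧ dw + (-2*x) dy ∧ dz ∧ dw + (-3*z) dx ∧ dz ∧ dw

For a 2-form omega = sum_{i<j} g_{ij} dx_i ∧ dx_j, the exterior derivative is
  d(omega) = sum_{i<j} d(g_{ij}) ∧ dx_i ∧ dx_j = sum_{i<j, k} (∂g_{ij}/∂x_k) dx_k ∧ dx_i ∧ dx_j.
Expand each term, using dx_k ∧ dx_i ∧ dx_j = sgn(permutation) dx_{(a)} ∧ dx_{(b)} ∧ dx_{(c)} with (a < b < c) sorted:
  d(w*(-3*x - 2*z)) includes (∂/∂z)(w*(-3*x - 2*z)) dz = (-2*w) dz, which multiplied by dx ∧ dy gives (-2*w) dx ∧ dy ∧ dz
  d(w*(-3*x - 2*z)) includes (∂/∂w)(w*(-3*x - 2*z)) dw = (-3*x - 2*z) dw, which multiplied by dx ∧ dy gives (-3*x - 2*z) dx ∧ dy ∧ dw
  d(-2*w*x - 3*y^2 - y*z) includes (∂/∂x)(-2*w*x - 3*y^2 - y*z) dx = (-2*w) dx, which multiplied by dy ∧ dz gives (-2*w) dx ∧ dy ∧ dz
  d(-2*w*x - 3*y^2 - y*z) includes (∂/∂w)(-2*w*x - 3*y^2 - y*z) dw = (-2*x) dw, which multiplied by dy ∧ dz gives (-2*x) dy ∧ dz ∧ dw
  d(x*y) includes (∂/∂x)(x*y) dx = (y) dx, which multiplied by dy ∧ dw gives (y) dx ∧ dy ∧ dw
  d(-3*w^2 - 3*x*z) includes (∂/∂x)(-3*w^2 - 3*x*z) dx = (-3*z) dx, which multiplied by dz ∧ dw gives (-3*z) dx ∧ dz ∧ dw
Collecting like 3-forms: d(omega) = (-4*w) dx ∧ dy ∧ dz + (-3*x + y - 2*z) dx ∧ dy ∧ dw + (-2*x) dy ∧ dz ∧ dw + (-3*z) dx ∧ dz ∧ dw.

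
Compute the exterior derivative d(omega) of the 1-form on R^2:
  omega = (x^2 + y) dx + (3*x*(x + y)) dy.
d(omega) = (6*x + 3*y - 1) dx ∧ dy

For a 1-form omega = sum_i f_i dx_i, the exterior derivative is
  d(omega) = sum_{i < j} (∂f_j/∂x_i - ∂f_i/∂x_j) dx_i ∧ dx_j.
  coefficient of dx ∧ dy: ∂f_2/∂x - ∂f_1/∂y = ∂(3*x*(x + y))/∂x - ∂(x^2 + y)/∂y = 6*x + 3*y - 1
Assembling: d(omega) = (6*x + 3*y - 1) dx ∧ dy.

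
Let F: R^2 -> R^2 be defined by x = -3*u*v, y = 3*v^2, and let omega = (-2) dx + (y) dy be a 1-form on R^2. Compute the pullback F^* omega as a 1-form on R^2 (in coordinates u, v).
F^* omega = (6*v) du + (6*u + 18*v^3) dv

Using F^*(f dg) = (f ∘ F) d(g ∘ F), substitute each coordinate x_i by F_i(u, v) in f_i, and replace dx_i by d F_i = (∂F_i/∂u) du + (∂F_i/∂v) dv.
  For the x component: f_1(F) = -2; d F_1 = (-3*v) du + (-3*u) dv
  For the y component: f_2(F) = 3*v^2; d F_2 = (0) du + (6*v) dv
Combining and collecting du, dv coefficients:
  coeff of du: 6*v
  coeff of dv: 6*u + 18*v^3
F^* omega = (6*v) du + (6*u + 18*v^3) dv.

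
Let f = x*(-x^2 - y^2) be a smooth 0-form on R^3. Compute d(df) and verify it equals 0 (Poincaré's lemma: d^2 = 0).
d(df) = 0

Step 1: df = sum_i (∂f/∂x_i) dx_i = (-3*x^2 - y^2) dx + (-2*x*y) dy + (0) dz.
Step 2: Apply d again. Using the 1-form formula, the coefficient of dx ∧ dy in d(df) is ∂^2 f/∂x ∂y - ∂^2 f/∂y ∂x = (-2*y) - (-2*y) = 0 (equality of mixed partials for smooth f).
Similarly for dx ∧ dz and dy ∧ dz — all coefficients vanish. So d(df) = 0.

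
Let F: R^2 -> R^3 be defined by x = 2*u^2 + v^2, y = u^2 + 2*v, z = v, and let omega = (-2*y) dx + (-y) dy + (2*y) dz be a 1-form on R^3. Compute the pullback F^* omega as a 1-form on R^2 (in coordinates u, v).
F^* omega = (10*u*(-u^2 - 2*v)) du + (4*v*(-u^2 - 2*v)) dv

Using F^*(f dg) = (f ∘ F) d(g ∘ F), substitute each coordinate x_i by F_i(u, v) in f_i, and replace dx_i by d F_i = (∂F_i/∂u) du + (∂F_i/∂v) dv.
  For the x component: f_1(F) = -2*u^2 - 4*v; d F_1 = (4*u) du + (2*v) dv
  For the y component: f_2(F) = -u^2 - 2*v; d F_2 = (2*u) du + (2) dv
  For the z component: f_3(F) = 2*u^2 + 4*v; d F_3 = (0) du + (1) dv
Combining and collecting du, dv coefficients:
  coeff of du: 10*u*(-u^2 - 2*v)
  coeff of dv: 4*v*(-u^2 - 2*v)
F^* omega = (10*u*(-u^2 - 2*v)) du + (4*v*(-u^2 - 2*v)) dv.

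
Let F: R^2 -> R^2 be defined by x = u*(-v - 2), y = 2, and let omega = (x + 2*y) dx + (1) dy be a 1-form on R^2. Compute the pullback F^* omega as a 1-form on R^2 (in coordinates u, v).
F^* omega = (u*v^2 + 4*u*v + 4*u - 4*v - 8) du + (u*(u*v + 2*u - 4)) dv

Using F^*(f dg) = (f ∘ F) d(g ∘ F), substitute each coordinate x_i by F_i(u, v) in f_i, and replace dx_i by d F_i = (∂F_i/∂u) du + (∂F_i/∂v) dv.
  For the x component: f_1(F) = -u*v - 2*u + 4; d F_1 = (-v - 2) du + (-u) dv
  For the y component: f_2(F) = 1; d F_2 = (0) du + (0) dv
Combining and collecting du, dv coefficients:
  coeff of du: u*v^2 + 4*u*v + 4*u - 4*v - 8
  coeff of dv: u*(u*v + 2*u - 4)
F^* omega = (u*v^2 + 4*u*v + 4*u - 4*v - 8) du + (u*(u*v + 2*u - 4)) dv.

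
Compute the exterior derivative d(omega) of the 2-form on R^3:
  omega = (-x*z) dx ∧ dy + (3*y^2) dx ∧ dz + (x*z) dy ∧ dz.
d(omega) = (-x - 6*y + z) dx ∧ dy ∧ dz

For a 2-form omega = sum_{i<j} g_{ij} dx_i ∧ dx_j, the exterior derivative is
  d(omega) = sum_{i<j} d(g_{ij}) ∧ dx_i ∧ dx_j = sum_{i<j, k} (∂g_{ij}/∂x_k) dx_k ∧ dx_i ∧ dx_j.
Expand each term, using dx_k ∧ dx_i ∧ dx_j = sgn(permutation) dx_{(a)} ∧ dx_{(b)} ∧ dx_{(c)} with (a < b < c) sorted:
  d(-x*z) includes (∂/∂z)(-x*z) dz = (-x) dz, which multiplied by dx ∧ dy gives (-x) dx ∧ dy ∧ dz
  d(3*y^2) includes (∂/∂y)(3*y^2) dy = (6*y) dy, which multiplied by dx ∧ dz gives (-6*y) dx ∧ dy ∧ dz
  d(x*z) includes (∂/∂x)(x*z) dx = (z) dx, which multiplied by dy ∧ dz gives (z) dx ∧ dy ∧ dz
Collecting like 3-forms: d(omega) = (-x - 6*y + z) dx ∧ dy ∧ dz.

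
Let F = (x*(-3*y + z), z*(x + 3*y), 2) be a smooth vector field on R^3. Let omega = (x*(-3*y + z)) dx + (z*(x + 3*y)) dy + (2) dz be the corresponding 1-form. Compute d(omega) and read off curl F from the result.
d(omega) = (-x - 3*y) dy ∧ dz + (x) dz ∧ dx + (3*x + z) dx ∧ dy; curl F = (-x - 3*y, x, 3*x + z)

d omega = sum_{i<j} (∂f_j/∂x_i - ∂f_i/∂x_j) dx_i ∧ dx_j. Under the identification (dy ∧ dz, dz ∧ dx, dx ∧ dy) ↔ (e_x, e_y, e_z), the coefficients are exactly the components of curl F. Compute:
  ∂R/∂y - ∂Q/∂z = (0) - (x + 3*y) = -x - 3*y
  ∂P/∂z - ∂R/∂x = (x) - (0) = x
  ∂Q/∂x - ∂P/∂y = (z) - (-3*x) = 3*x + z.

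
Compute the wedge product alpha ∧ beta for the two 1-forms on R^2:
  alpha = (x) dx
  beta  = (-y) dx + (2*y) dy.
alpha ∧ beta = (2*x*y) dx ∧ dy

Distribute the wedge, using dx_i ∧ dx_j = -dx_j ∧ dx_i and dx_i ∧ dx_i = 0. For each pair (i, j) with i < j, the coefficient of dx_i ∧ dx_j in alpha ∧ beta is (alpha_i * beta_j - alpha_j * beta_i). Collecting: alpha ∧ beta = (2*x*y) dx ∧ dy.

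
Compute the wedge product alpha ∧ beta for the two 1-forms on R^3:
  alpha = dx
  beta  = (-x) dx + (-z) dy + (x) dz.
alpha ∧ beta = (-z) dx ∧ dy + (x) dx ∧ dz

Distribute the wedge, using dx_i ∧ dx_j = -dx_j ∧ dx_i and dx_i ∧ dx_i = 0. For each pair (i, j) with i < j, the coefficient of dx_i ∧ dx_j in alpha ∧ beta is (alpha_i * beta_j - alpha_j * beta_i). Collecting: alpha ∧ beta = (-z) dx ∧ dy + (x) dx ∧ dz.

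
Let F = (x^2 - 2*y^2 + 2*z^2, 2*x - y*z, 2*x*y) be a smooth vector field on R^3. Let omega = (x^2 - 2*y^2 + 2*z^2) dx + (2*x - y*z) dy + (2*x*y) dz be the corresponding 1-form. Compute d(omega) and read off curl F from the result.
d(omega) = (2*x + y) dy ∧ dz + (-2*y + 4*z) dz ∧ dx + (4*y + 2) dx ∧ dy; curl F = (2*x + y, -2*y + 4*z, 4*y + 2)

d omega = sum_{i<j} (∂f_j/∂x_i - ∂f_i/∂x_j) dx_i ∧ dx_j. Under the identification (dy ∧ dz, dz ∧ dx, dx ∧ dy) ↔ (e_x, e_y, e_z), the coefficients are exactly the components of curl F. Compute:
  ∂R/∂y - ∂Q/∂z = (2*x) - (-y) = 2*x + y
  ∂P/∂z - ∂R/∂x = (4*z) - (2*y) = -2*y + 4*z
  ∂Q/∂x - ∂P/∂y = (2) - (-4*y) = 4*y + 2.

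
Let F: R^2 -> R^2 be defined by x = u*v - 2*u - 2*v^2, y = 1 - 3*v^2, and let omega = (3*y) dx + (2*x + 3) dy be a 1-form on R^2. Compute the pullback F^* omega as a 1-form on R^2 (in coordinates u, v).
F^* omega = (-9*v^3 + 18*v^2 + 3*v - 6) du + (-21*u*v^2 + 24*u*v + 3*u + 60*v^3 - 30*v) dv

Using F^*(f dg) = (f ∘ F) d(g ∘ F), substitute each coordinate x_i by F_i(u, v) in f_i, and replace dx_i by d F_i = (∂F_i/∂u) du + (∂F_i/∂v) dv.
  For the x component: f_1(F) = 3 - 9*v^2; d F_1 = (v - 2) du + (u - 4*v) dv
  For the y component: f_2(F) = 2*u*v - 4*u - 4*v^2 + 3; d F_2 = (0) du + (-6*v) dv
Combining and collecting du, dv coefficients:
  coeff of du: -9*v^3 + 18*v^2 + 3*v - 6
  coeff of dv: -21*u*v^2 + 24*u*v + 3*u + 60*v^3 - 30*v
F^* omega = (-9*v^3 + 18*v^2 + 3*v - 6) du + (-21*u*v^2 + 24*u*v + 3*u + 60*v^3 - 30*v) dv.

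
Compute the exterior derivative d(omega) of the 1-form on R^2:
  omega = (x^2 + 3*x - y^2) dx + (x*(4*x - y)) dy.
d(omega) = (8*x + y) dx ∧ dy

For a 1-form omega = sum_i f_i dx_i, the exterior derivative is
  d(omega) = sum_{i < j} (∂f_j/∂x_i - ∂f_i/∂x_j) dx_i ∧ dx_j.
  coefficient of dx ∧ dy: ∂f_2/∂x - ∂f_1/∂y = ∂(x*(4*x - y))/∂x - ∂(x^2 + 3*x - y^2)/∂y = 8*x + y
Assembling: d(omega) = (8*x + y) dx ∧ dy.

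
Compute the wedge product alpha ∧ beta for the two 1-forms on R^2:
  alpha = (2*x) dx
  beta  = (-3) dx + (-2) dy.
alpha ∧ beta = (-4*x) dx ∧ dy

Distribute the wedge, using dx_i ∧ dx_j = -dx_j ∧ dx_i and dx_i ∧ dx_i = 0. For each pair (i, j) with i < j, the coefficient of dx_i ∧ dx_j in alpha ∧ beta is (alpha_i * beta_j - alpha_j * beta_i). Collecting: alpha ∧ beta = (-4*x) dx ∧ dy.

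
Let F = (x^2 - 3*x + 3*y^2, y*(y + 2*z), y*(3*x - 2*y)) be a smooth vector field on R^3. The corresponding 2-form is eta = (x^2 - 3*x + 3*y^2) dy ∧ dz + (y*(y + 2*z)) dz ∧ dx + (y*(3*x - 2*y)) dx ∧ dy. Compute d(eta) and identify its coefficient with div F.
d(eta) = (2*x + 2*y + 2*z - 3) dx ∧ dy ∧ dz; div F = 2*x + 2*y + 2*z - 3

For a 2-form in R^3 of the form above, applying d gives a 3-form with coefficient ∂P/∂x + ∂Q/∂y + ∂R/∂z:
  ∂P/∂x = 2*x - 3
  ∂Q/∂y = 2*y + 2*z
  ∂R/∂z = 0
Sum = 2*x + 2*y + 2*z - 3, which is exactly div F.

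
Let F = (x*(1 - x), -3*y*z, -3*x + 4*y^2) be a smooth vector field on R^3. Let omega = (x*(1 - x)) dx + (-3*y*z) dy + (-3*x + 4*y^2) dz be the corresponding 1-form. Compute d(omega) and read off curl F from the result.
d(omega) = (11*y) dy ∧ dz + (3) dz ∧ dx + (0) dx ∧ dy; curl F = (11*y, 3, 0)

d omega = sum_{i<j} (∂f_j/∂x_i - ∂f_i/∂x_j) dx_i ∧ dx_j. Under the identification (dy ∧ dz, dz ∧ dx, dx ∧ dy) ↔ (e_x, e_y, e_z), the coefficients are exactly the components of curl F. Compute:
  ∂R/∂y - ∂Q/∂z = (8*y) - (-3*y) = 11*y
  ∂P/∂z - ∂R/∂x = (0) - (-3) = 3
  ∂Q/∂x - ∂P/∂y = (0) - (0) = 0.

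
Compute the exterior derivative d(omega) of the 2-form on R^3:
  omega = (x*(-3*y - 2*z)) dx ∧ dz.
d(omega) = (3*x) dx ∧ dy ∧ dz

For a 2-form omega = sum_{i<j} g_{ij} dx_i ∧ dx_j, the exterior derivative is
  d(omega) = sum_{i<j} d(g_{ij}) ∧ dx_i ∧ dx_j = sum_{i<j, k} (∂g_{ij}/∂x_k) dx_k ∧ dx_i ∧ dx_j.
Expand each term, using dx_k ∧ dx_i ∧ dx_j = sgn(permutation) dx_{(a)} ∧ dx_{(b)} ∧ dx_{(c)} with (a < b < c) sorted:
  d(x*(-3*y - 2*z)) includes (∂/∂y)(x*(-3*y - 2*z)) dy = (-3*x) dy, which multiplied by dx ∧ dz gives (3*x) dx ∧ dy ∧ dz
Collecting like 3-forms: d(omega) = (3*x) dx ∧ dy ∧ dz.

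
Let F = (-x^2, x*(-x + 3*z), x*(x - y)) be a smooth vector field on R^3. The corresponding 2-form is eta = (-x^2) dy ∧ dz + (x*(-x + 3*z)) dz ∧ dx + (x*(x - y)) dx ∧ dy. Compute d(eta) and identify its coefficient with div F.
d(eta) = (-2*x) dx ∧ dy ∧ dz; div F = -2*x

For a 2-form in R^3 of the form above, applying d gives a 3-form with coefficient ∂P/∂x + ∂Q/∂y + ∂R/∂z:
  ∂P/∂x = -2*x
  ∂Q/∂y = 0
  ∂R/∂z = 0
Sum = -2*x, which is exactly div F.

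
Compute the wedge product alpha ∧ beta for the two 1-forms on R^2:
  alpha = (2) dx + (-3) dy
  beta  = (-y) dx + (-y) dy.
alpha ∧ beta = (-5*y) dx ∧ dy

Distribute the wedge, using dx_i ∧ dx_j = -dx_j ∧ dx_i and dx_i ∧ dx_i = 0. For each pair (i, j) with i < j, the coefficient of dx_i ∧ dx_j in alpha ∧ beta is (alpha_i * beta_j - alpha_j * beta_i). Collecting: alpha ∧ beta = (-5*y) dx ∧ dy.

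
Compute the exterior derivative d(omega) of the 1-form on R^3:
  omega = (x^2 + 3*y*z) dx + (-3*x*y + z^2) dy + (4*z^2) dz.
d(omega) = (-3*y - 3*z) dx ∧ dy + (-3*y) dx ∧ dz + (-2*z) dy ∧ dz

For a 1-form omega = sum_i f_i dx_i, the exterior derivative is
  d(omega) = sum_{i < j} (∂f_j/∂x_i - ∂f_i/∂x_j) dx_i ∧ dx_j.
  coefficient of dx ∧ dy: ∂f_2/∂x - ∂f_1/∂y = ∂(-3*x*y + z^2)/∂x - ∂(x^2 + 3*y*z)/∂y = -3*y - 3*z
  coefficient of dx ∧ dz: ∂f_3/∂x - ∂f_1/∂z = ∂(4*z^2)/∂x - ∂(x^2 + 3*y*z)/∂z = -3*y
  coefficient of dy ∧ dz: ∂f_3/∂y - ∂f_2/∂z = ∂(4*z^2)/∂y - ∂(-3*x*y + z^2)/∂z = -2*z
Assembling: d(omega) = (-3*y - 3*z) dx ∧ dy + (-3*y) dx ∧ dz + (-2*z) dy ∧ dz.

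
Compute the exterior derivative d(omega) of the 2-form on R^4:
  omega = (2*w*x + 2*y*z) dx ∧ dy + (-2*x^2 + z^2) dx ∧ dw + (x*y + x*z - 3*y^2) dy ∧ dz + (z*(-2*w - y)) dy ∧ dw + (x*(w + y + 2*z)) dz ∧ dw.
d(omega) = (3*y + z) dx ∧ dy ∧ dz + (2*x) dx ∧ dy ∧ dw + (w + y) dx ∧ dz ∧ dw + (2*w + x + y) dy ∧ dz ∧ dw

For a 2-form omega = sum_{i<j} g_{ij} dx_i ∧ dx_j, the exterior derivative is
  d(omega) = sum_{i<j} d(g_{ij}) ∧ dx_i ∧ dx_j = sum_{i<j, k} (∂g_{ij}/∂x_k) dx_k ∧ dx_i ∧ dx_j.
Expand each term, using dx_k ∧ dx_i ∧ dx_j = sgn(permutation) dx_{(a)} ∧ dx_{(b)} ∧ dx_{(c)} with (a < b < c) sorted:
  d(2*w*x + 2*y*z) includes (∂/∂z)(2*w*x + 2*y*z) dz = (2*y) dz, which multiplied by dx ∧ dy gives (2*y) dx ∧ dy ∧ dz
  d(2*w*x + 2*y*z) includes (∂/∂w)(2*w*x + 2*y*z) dw = (2*x) dw, which multiplied by dx ∧ dy gives (2*x) dx ∧ dy ∧ dw
  d(-2*x^2 + z^2) includes (∂/∂z)(-2*x^2 + z^2) dz = (2*z) dz, which multiplied by dx ∧ dw gives (-2*z) dx ∧ dz ∧ dw
  d(x*y + x*z - 3*y^2) includes (∂/∂x)(x*y + x*z - 3*y^2) dx = (y + z) dx, which multiplied by dy ∧ dz gives (y + z) dx ∧ dy ∧ dz
  d(z*(-2*w - y)) includes (∂/∂z)(z*(-2*w - y)) dz = (-2*w - y) dz, which multiplied by dy ∧ dw gives (2*w + y) dy ∧ dz ∧ dw
  d(x*(w + y + 2*z)) includes (∂/∂x)(x*(w + y + 2*z)) dx = (w + y + 2*z) dx, which multiplied by dz ∧ dw gives (w + y + 2*z) dx ∧ dz ∧ dw
  d(x*(w + y + 2*z)) includes (∂/∂y)(x*(w + y + 2*z)) dy = (x) dy, which multiplied by dz ∧ dw gives (x) dy ∧ dz ∧ dw
Collecting like 3-forms: d(omega) = (3*y + z) dx ∧ dy ∧ dz + (2*x) dx ∧ dy ∧ dw + (w + y) dx ∧ dz ∧ dw + (2*w + x + y) dy ∧ dz ∧ dw.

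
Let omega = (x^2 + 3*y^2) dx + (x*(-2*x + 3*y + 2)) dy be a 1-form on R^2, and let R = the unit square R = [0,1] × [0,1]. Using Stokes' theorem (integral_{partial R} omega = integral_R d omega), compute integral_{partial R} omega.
integral_(partial R) omega = -3/2

Stokes: integral_partial_R omega = integral_R d omega with d omega = (∂Q/∂x - ∂P/∂y) dx ∧ dy.
  ∂Q/∂x = -4*x + 3*y + 2
  ∂P/∂y = 6*y
  integrand = ∂Q/∂x - ∂P/∂y = -4*x - 3*y + 2.
Integrating over R: integral_0^1 integral_0^1 (-4*x - 3*y + 2) dx dy = -3/2.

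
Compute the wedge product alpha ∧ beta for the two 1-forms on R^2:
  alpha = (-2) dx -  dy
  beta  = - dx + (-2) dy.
alpha ∧ beta = (3) dx ∧ dy

Distribute the wedge, using dx_i ∧ dx_j = -dx_j ∧ dx_i and dx_i ∧ dx_i = 0. For each pair (i, j) with i < j, the coefficient of dx_i ∧ dx_j in alpha ∧ beta is (alpha_i * beta_j - alpha_j * beta_i). Collecting: alpha ∧ beta = (3) dx ∧ dy.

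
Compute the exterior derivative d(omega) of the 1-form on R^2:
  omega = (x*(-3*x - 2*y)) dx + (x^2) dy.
d(omega) = (4*x) dx ∧ dy

For a 1-form omega = sum_i f_i dx_i, the exterior derivative is
  d(omega) = sum_{i < j} (∂f_j/∂x_i - ∂f_i/∂x_j) dx_i ∧ dx_j.
  coefficient of dx ∧ dy: ∂f_2/∂x - ∂f_1/∂y = ∂(x^2)/∂x - ∂(x*(-3*x - 2*y))/∂y = 4*x
Assembling: d(omega) = (4*x) dx ∧ dy.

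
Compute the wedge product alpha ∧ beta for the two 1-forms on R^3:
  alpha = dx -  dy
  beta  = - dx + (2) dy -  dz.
alpha ∧ beta = (1) dx ∧ dy + (-1) dx ∧ dz + (1) dy ∧ dz

Distribute the wedge, using dx_i ∧ dx_j = -dx_j ∧ dx_i and dx_i ∧ dx_i = 0. For each pair (i, j) with i < j, the coefficient of dx_i ∧ dx_j in alpha ∧ beta is (alpha_i * beta_j - alpha_j * beta_i). Collecting: alpha ∧ beta = (1) dx ∧ dy + (-1) dx ∧ dz + (1) dy ∧ dz.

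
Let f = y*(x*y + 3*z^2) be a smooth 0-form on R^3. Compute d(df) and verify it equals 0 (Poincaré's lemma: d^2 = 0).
d(df) = 0

Step 1: df = sum_i (∂f/∂x_i) dx_i = (y^2) dx + (2*x*y + 3*z^2) dy + (6*y*z) dz.
Step 2: Apply d again. Using the 1-form formula, the coefficient of dx ∧ dy in d(df) is ∂^2 f/∂x ∂y - ∂^2 f/∂y ∂x = (2*y) - (2*y) = 0 (equality of mixed partials for smooth f).
Similarly for dx ∧ dz and dy ∧ dz — all coefficients vanish. So d(df) = 0.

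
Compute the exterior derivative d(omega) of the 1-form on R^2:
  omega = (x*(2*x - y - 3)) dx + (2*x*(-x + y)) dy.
d(omega) = (-3*x + 2*y) dx ∧ dy

For a 1-form omega = sum_i f_i dx_i, the exterior derivative is
  d(omega) = sum_{i < j} (∂f_j/∂x_i - ∂f_i/∂x_j) dx_i ∧ dx_j.
  coefficient of dx ∧ dy: ∂f_2/∂x - ∂f_1/∂y = ∂(2*x*(-x + y))/∂x - ∂(x*(2*x - y - 3))/∂y = -3*x + 2*y
Assembling: d(omega) = (-3*x + 2*y) dx ∧ dy.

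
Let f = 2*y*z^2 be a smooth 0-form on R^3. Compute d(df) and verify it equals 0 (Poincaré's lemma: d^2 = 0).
d(df) = 0

Step 1: df = sum_i (∂f/∂x_i) dx_i = (0) dx + (2*z^2) dy + (4*y*z) dz.
Step 2: Apply d again. Using the 1-form formula, the coefficient of dx ∧ dy in d(df) is ∂^2 f/∂x ∂y - ∂^2 f/∂y ∂x = (0) - (0) = 0 (equality of mixed partials for smooth f).
Similarly for dx ∧ dz and dy ∧ dz — all coefficients vanish. So d(df) = 0.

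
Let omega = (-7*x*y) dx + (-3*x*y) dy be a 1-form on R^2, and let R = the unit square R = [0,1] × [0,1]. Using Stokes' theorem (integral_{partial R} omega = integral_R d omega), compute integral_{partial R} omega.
integral_(partial R) omega = 2

Stokes: integral_partial_R omega = integral_R d omega with d omega = (∂Q/∂x - ∂P/∂y) dx ∧ dy.
  ∂Q/∂x = -3*y
  ∂P/∂y = -7*x
  integrand = ∂Q/∂x - ∂P/∂y = 7*x - 3*y.
Integrating over R: integral_0^1 integral_0^1 (7*x - 3*y) dx dy = 2.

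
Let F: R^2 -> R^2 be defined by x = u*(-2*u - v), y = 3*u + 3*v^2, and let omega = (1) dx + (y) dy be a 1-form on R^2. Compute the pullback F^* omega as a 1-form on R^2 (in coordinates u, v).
F^* omega = (5*u + 9*v^2 - v) du + (18*u*v - u + 18*v^3) dv

Using F^*(f dg) = (f ∘ F) d(g ∘ F), substitute each coordinate x_i by F_i(u, v) in f_i, and replace dx_i by d F_i = (∂F_i/∂u) du + (∂F_i/∂v) dv.
  For the x component: f_1(F) = 1; d F_1 = (-4*u - v) du + (-u) dv
  For the y component: f_2(F) = 3*u + 3*v^2; d F_2 = (3) du + (6*v) dv
Combining and collecting du, dv coefficients:
  coeff of du: 5*u + 9*v^2 - v
  coeff of dv: 18*u*v - u + 18*v^3
F^* omega = (5*u + 9*v^2 - v) du + (18*u*v - u + 18*v^3) dv.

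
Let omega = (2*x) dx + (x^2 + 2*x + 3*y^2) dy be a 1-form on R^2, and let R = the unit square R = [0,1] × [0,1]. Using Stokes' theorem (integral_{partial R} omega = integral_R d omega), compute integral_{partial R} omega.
integral_(partial R) omega = 3

Stokes: integral_partial_R omega = integral_R d omega with d omega = (∂Q/∂x - ∂P/∂y) dx ∧ dy.
  ∂Q/∂x = 2*x + 2
  ∂P/∂y = 0
  integrand = ∂Q/∂x - ∂P/∂y = 2*x + 2.
Integrating over R: integral_0^1 integral_0^1 (2*x + 2) dx dy = 3.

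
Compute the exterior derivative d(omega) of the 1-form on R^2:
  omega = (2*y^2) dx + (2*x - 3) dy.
d(omega) = (2 - 4*y) dx ∧ dy

For a 1-form omega = sum_i f_i dx_i, the exterior derivative is
  d(omega) = sum_{i < j} (∂f_j/∂x_i - ∂f_i/∂x_j) dx_i ∧ dx_j.
  coefficient of dx ∧ dy: ∂f_2/∂x - ∂f_1/∂y = ∂(2*x - 3)/∂x - ∂(2*y^2)/∂y = 2 - 4*y
Assembling: d(omega) = (2 - 4*y) dx ∧ dy.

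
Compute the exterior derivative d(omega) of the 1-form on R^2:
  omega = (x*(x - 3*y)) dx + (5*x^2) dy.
d(omega) = (13*x) dx ∧ dy

For a 1-form omega = sum_i f_i dx_i, the exterior derivative is
  d(omega) = sum_{i < j} (∂f_j/∂x_i - ∂f_i/∂x_j) dx_i ∧ dx_j.
  coefficient of dx ∧ dy: ∂f_2/∂x - ∂f_1/∂y = ∂(5*x^2)/∂x - ∂(x*(x - 3*y))/∂y = 13*x
Assembling: d(omega) = (13*x) dx ∧ dy.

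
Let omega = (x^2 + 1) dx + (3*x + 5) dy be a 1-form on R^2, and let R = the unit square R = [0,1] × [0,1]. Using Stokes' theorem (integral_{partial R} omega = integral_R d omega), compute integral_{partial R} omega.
integral_(partial R) omega = 3

Stokes: integral_partial_R omega = integral_R d omega with d omega = (∂Q/∂x - ∂P/∂y) dx ∧ dy.
  ∂Q/∂x = 3
  ∂P/∂y = 0
  integrand = ∂Q/∂x - ∂P/∂y = 3.
Integrating over R: integral_0^1 integral_0^1 (3) dx dy = 3.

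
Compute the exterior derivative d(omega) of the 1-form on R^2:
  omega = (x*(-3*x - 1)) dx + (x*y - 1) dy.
d(omega) = (y) dx ∧ dy

For a 1-form omega = sum_i f_i dx_i, the exterior derivative is
  d(omega) = sum_{i < j} (∂f_j/∂x_i - ∂f_i/∂x_j) dx_i ∧ dx_j.
  coefficient of dx ∧ dy: ∂f_2/∂x - ∂f_1/∂y = ∂(x*y - 1)/∂x - ∂(x*(-3*x - 1))/∂y = y
Assembling: d(omega) = (y) dx ∧ dy.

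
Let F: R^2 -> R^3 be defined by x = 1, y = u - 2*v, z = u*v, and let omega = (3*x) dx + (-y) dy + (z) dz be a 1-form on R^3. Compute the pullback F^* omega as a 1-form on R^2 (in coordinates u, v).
F^* omega = (u*v^2 - u + 2*v) du + (u^2*v + 2*u - 4*v) dv

Using F^*(f dg) = (f ∘ F) d(g ∘ F), substitute each coordinate x_i by F_i(u, v) in f_i, and replace dx_i by d F_i = (∂F_i/∂u) du + (∂F_i/∂v) dv.
  For the x component: f_1(F) = 3; d F_1 = (0) du + (0) dv
  For the y component: f_2(F) = -u + 2*v; d F_2 = (1) du + (-2) dv
  For the z component: f_3(F) = u*v; d F_3 = (v) du + (u) dv
Combining and collecting du, dv coefficients:
  coeff of du: u*v^2 - u + 2*v
  coeff of dv: u^2*v + 2*u - 4*v
F^* omega = (u*v^2 - u + 2*v) du + (u^2*v + 2*u - 4*v) dv.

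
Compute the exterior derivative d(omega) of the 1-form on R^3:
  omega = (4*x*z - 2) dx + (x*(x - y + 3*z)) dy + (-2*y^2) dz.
d(omega) = (2*x - y + 3*z) dx ∧ dy + (-4*x) dx ∧ dz + (-3*x - 4*y) dy ∧ dz

For a 1-form omega = sum_i f_i dx_i, the exterior derivative is
  d(omega) = sum_{i < j} (∂f_j/∂x_i - ∂f_i/∂x_j) dx_i ∧ dx_j.
  coefficient of dx ∧ dy: ∂f_2/∂x - ∂f_1/∂y = ∂(x*(x - y + 3*z))/∂x - ∂(4*x*z - 2)/∂y = 2*x - y + 3*z
  coefficient of dx ∧ dz: ∂f_3/∂x - ∂f_1/∂z = ∂(-2*y^2)/∂x - ∂(4*x*z - 2)/∂z = -4*x
  coefficient of dy ∧ dz: ∂f_3/∂y - ∂f_2/∂z = ∂(-2*y^2)/∂y - ∂(x*(x - y + 3*z))/∂z = -3*x - 4*y
Assembling: d(omega) = (2*x - y + 3*z) dx ∧ dy + (-4*x) dx ∧ dz + (-3*x - 4*y) dy ∧ dz.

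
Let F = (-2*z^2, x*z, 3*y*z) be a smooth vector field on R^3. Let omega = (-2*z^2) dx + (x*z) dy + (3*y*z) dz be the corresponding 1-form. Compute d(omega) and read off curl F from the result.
d(omega) = (-x + 3*z) dy ∧ dz + (-4*z) dz ∧ dx + (z) dx ∧ dy; curl F = (-x + 3*z, -4*z, z)

d omega = sum_{i<j} (∂f_j/∂x_i - ∂f_i/∂x_j) dx_i ∧ dx_j. Under the identification (dy ∧ dz, dz ∧ dx, dx ∧ dy) ↔ (e_x, e_y, e_z), the coefficients are exactly the components of curl F. Compute:
  ∂R/∂y - ∂Q/∂z = (3*z) - (x) = -x + 3*z
  ∂P/∂z - ∂R/∂x = (-4*z) - (0) = -4*z
  ∂Q/∂x - ∂P/∂y = (z) - (0) = z.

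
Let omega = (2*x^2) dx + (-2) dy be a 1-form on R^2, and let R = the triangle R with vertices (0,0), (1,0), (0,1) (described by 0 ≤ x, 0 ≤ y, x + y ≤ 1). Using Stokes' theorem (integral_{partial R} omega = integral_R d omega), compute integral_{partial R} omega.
integral_(partial R) omega = 0

Stokes: integral_partial_R omega = integral_R d omega with d omega = (∂Q/∂x - ∂P/∂y) dx ∧ dy.
  ∂Q/∂x = 0
  ∂P/∂y = 0
  integrand = ∂Q/∂x - ∂P/∂y = 0.
Integrating over R: integral_0^1 integral_0^{1-x} (0) dy dx = 0.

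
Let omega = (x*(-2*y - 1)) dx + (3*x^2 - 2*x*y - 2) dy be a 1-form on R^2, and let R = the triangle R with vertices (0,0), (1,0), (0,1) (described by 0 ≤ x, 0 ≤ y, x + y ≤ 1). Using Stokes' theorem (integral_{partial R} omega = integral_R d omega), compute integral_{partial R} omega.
integral_(partial R) omega = 1

Stokes: integral_partial_R omega = integral_R d omega with d omega = (∂Q/∂x - ∂P/∂y) dx ∧ dy.
  ∂Q/∂x = 6*x - 2*y
  ∂P/∂y = -2*x
  integrand = ∂Q/∂x - ∂P/∂y = 8*x - 2*y.
Integrating over R: integral_0^1 integral_0^{1-x} (8*x - 2*y) dy dx = 1.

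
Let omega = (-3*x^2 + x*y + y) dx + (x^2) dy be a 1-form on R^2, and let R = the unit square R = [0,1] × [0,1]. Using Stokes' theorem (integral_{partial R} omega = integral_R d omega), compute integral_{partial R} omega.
integral_(partial R) omega = -1/2

Stokes: integral_partial_R omega = integral_R d omega with d omega = (∂Q/∂x - ∂P/∂y) dx ∧ dy.
  ∂Q/∂x = 2*x
  ∂P/∂y = x + 1
  integrand = ∂Q/∂x - ∂P/∂y = x - 1.
Integrating over R: integral_0^1 integral_0^1 (x - 1) dx dy = -1/2.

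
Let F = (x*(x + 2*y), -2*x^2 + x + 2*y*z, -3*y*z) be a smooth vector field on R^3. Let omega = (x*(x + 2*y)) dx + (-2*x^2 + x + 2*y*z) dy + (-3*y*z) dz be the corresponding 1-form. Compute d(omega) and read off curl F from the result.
d(omega) = (-2*y - 3*z) dy ∧ dz + (0) dz ∧ dx + (1 - 6*x) dx ∧ dy; curl F = (-2*y - 3*z, 0, 1 - 6*x)

d omega = sum_{i<j} (∂f_j/∂x_i - ∂f_i/∂x_j) dx_i ∧ dx_j. Under the identification (dy ∧ dz, dz ∧ dx, dx ∧ dy) ↔ (e_x, e_y, e_z), the coefficients are exactly the components of curl F. Compute:
  ∂R/∂y - ∂Q/∂z = (-3*z) - (2*y) = -2*y - 3*z
  ∂P/∂z - ∂R/∂x = (0) - (0) = 0
  ∂Q/∂x - ∂P/∂y = (1 - 4*x) - (2*x) = 1 - 6*x.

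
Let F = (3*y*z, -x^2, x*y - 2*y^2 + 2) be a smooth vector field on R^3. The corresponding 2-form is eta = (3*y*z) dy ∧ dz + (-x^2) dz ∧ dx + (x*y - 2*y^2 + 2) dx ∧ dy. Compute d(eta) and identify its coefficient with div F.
d(eta) = (0) dx ∧ dy ∧ dz; div F = 0

For a 2-form in R^3 of the form above, applying d gives a 3-form with coefficient ∂P/∂x + ∂Q/∂y + ∂R/∂z:
  ∂P/∂x = 0
  ∂Q/∂y = 0
  ∂R/∂z = 0
Sum = 0, which is exactly div F.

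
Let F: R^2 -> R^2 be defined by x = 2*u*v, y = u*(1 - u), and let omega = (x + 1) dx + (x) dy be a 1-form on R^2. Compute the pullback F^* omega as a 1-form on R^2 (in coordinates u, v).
F^* omega = (2*v*(-2*u^2 + 2*u*v + u + 1)) du + (2*u*(2*u*v + 1)) dv

Using F^*(f dg) = (f ∘ F) d(g ∘ F), substitute each coordinate x_i by F_i(u, v) in f_i, and replace dx_i by d F_i = (∂F_i/∂u) du + (∂F_i/∂v) dv.
  For the x component: f_1(F) = 2*u*v + 1; d F_1 = (2*v) du + (2*u) dv
  For the y component: f_2(F) = 2*u*v; d F_2 = (1 - 2*u) du + (0) dv
Combining and collecting du, dv coefficients:
  coeff of du: 2*v*(-2*u^2 + 2*u*v + u + 1)
  coeff of dv: 2*u*(2*u*v + 1)
F^* omega = (2*v*(-2*u^2 + 2*u*v + u + 1)) du + (2*u*(2*u*v + 1)) dv.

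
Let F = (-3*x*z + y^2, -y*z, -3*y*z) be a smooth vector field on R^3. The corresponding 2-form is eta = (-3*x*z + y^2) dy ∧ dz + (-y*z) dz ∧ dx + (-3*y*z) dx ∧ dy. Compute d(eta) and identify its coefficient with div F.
d(eta) = (-3*y - 4*z) dx ∧ dy ∧ dz; div F = -3*y - 4*z

For a 2-form in R^3 of the form above, applying d gives a 3-form with coefficient ∂P/∂x + ∂Q/∂y + ∂R/∂z:
  ∂P/∂x = -3*z
  ∂Q/∂y = -z
  ∂R/∂z = -3*y
Sum = -3*y - 4*z, which is exactly div F.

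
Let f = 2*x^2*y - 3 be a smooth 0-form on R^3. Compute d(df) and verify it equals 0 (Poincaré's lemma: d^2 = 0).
d(df) = 0

Step 1: df = sum_i (∂f/∂x_i) dx_i = (4*x*y) dx + (2*x^2) dy + (0) dz.
Step 2: Apply d again. Using the 1-form formula, the coefficient of dx ∧ dy in d(df) is ∂^2 f/∂x ∂y - ∂^2 f/∂y ∂x = (4*x) - (4*x) = 0 (equality of mixed partials for smooth f).
Similarly for dx ∧ dz and dy ∧ dz — all coefficients vanish. So d(df) = 0.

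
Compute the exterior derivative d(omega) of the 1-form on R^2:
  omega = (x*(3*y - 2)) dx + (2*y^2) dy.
d(omega) = (-3*x) dx ∧ dy

For a 1-form omega = sum_i f_i dx_i, the exterior derivative is
  d(omega) = sum_{i < j} (∂f_j/∂x_i - ∂f_i/∂x_j) dx_i ∧ dx_j.
  coefficient of dx ∧ dy: ∂f_2/∂x - ∂f_1/∂y = ∂(2*y^2)/∂x - ∂(x*(3*y - 2))/∂y = -3*x
Assembling: d(omega) = (-3*x) dx ∧ dy.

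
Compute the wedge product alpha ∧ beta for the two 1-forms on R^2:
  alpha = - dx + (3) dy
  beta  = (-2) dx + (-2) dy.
alpha ∧ beta = (8) dx ∧ dy

Distribute the wedge, using dx_i ∧ dx_j = -dx_j ∧ dx_i and dx_i ∧ dx_i = 0. For each pair (i, j) with i < j, the coefficient of dx_i ∧ dx_j in alpha ∧ beta is (alpha_i * beta_j - alpha_j * beta_i). Collecting: alpha ∧ beta = (8) dx ∧ dy.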